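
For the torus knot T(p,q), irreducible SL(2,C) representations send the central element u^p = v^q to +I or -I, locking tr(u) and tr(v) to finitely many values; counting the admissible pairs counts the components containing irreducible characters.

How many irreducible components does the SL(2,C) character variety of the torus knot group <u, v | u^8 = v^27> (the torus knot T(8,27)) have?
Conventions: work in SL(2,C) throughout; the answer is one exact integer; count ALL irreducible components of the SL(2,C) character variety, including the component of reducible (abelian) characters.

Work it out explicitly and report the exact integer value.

92

For T(8,27): irreducibility forces the central element u^8 = v^27 to one of +I, -I.
On an irreducible component, tr(u) is locked at 2*cos(pi*alpha/8) for some alpha in 1..7, and tr(v) at 2*cos(pi*beta/27) for some beta in 1..26.
u^8 = (-1)^alpha I and v^27 = (-1)^beta I must agree, so alpha and beta have equal parity.
count pairs: odd alpha (4 choices) x odd beta (13), plus even alpha (3) x even beta (13): 4*13 + 3*13 = 91.
That is 91 components of irreducible characters, and with the reducible (abelian) component the total is 92.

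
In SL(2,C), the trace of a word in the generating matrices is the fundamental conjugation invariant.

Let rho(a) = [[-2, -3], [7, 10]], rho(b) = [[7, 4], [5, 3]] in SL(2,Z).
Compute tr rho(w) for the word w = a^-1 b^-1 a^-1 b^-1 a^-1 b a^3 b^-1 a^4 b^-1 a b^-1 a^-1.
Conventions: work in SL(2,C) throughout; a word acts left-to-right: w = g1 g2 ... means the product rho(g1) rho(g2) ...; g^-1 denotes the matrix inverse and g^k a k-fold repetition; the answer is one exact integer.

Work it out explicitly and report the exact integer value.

-672148131293901

rho(a^-1) = [[10, 3], [-7, -2]]
... * rho(b^-1) = [[3, -4], [-5, 7]]  ->  [[15, -19], [-11, 14]]
... * rho(a^-1) = [[10, 3], [-7, -2]]  ->  [[283, 83], [-208, -61]]
... * rho(b^-1) = [[3, -4], [-5, 7]]  ->  [[434, -551], [-319, 405]]
... * rho(a^-1) = [[10, 3], [-7, -2]]  ->  [[8197, 2404], [-6025, -1767]]
... * rho(b) = [[7, 4], [5, 3]]  ->  [[69399, 40000], [-51010, -29401]]
... * rho(a) = [[-2, -3], [7, 10]]  ->  [[141202, 191803], [-103787, -140980]]
... * rho(a) = [[-2, -3], [7, 10]]  ->  [[1060217, 1494424], [-779286, -1098439]]
... * rho(a) = [[-2, -3], [7, 10]]  ->  [[8340534, 11763589], [-6130501, -8646532]]
... * rho(b^-1) = [[3, -4], [-5, 7]]  ->  [[-33796343, 48982987], [24841157, -36003720]]
... * rho(a) = [[-2, -3], [7, 10]]  ->  [[410473595, 591218899], [-301708354, -434560671]]
... * rho(a) = [[-2, -3], [7, 10]]  ->  [[3317585103, 4680768205], [-2438507989, -3440481648]]
... * rho(a) = [[-2, -3], [7, 10]]  ->  [[26130207229, 36854926741], [-19206355558, -27089292513]]
... * rho(a) = [[-2, -3], [7, 10]]  ->  [[205724072729, 290158645723], [-151212336475, -213273858456]]
... * rho(b^-1) = [[3, -4], [-5, 7]]  ->  [[-833621010428, 1208214229145], [612732282855, -888067663292]]
... * rho(a) = [[-2, -3], [7, 10]]  ->  [[10124741624871, 14583005322734], [-7441938208754, -10718873481485]]
... * rho(b^-1) = [[3, -4], [-5, 7]]  ->  [[-42540801739057, 61582070759654], [31268552781163, -45264361535379]]
... * rho(a^-1) = [[10, 3], [-7, -2]]  ->  [[-856482512708148, -250786546736479], [629536058559283, 184334381414247]]
tr = -856482512708148 + 184334381414247 = -672148131293901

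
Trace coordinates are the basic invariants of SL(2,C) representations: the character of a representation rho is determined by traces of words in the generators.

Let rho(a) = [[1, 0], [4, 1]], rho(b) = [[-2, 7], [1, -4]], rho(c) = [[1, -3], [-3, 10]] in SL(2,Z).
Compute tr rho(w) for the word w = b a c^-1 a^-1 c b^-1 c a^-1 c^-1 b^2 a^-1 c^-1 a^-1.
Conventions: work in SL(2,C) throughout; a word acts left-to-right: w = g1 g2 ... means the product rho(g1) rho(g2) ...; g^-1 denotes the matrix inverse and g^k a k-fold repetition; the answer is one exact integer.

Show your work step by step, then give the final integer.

15046225

rho(b) = [[-2, 7], [1, -4]]
... * rho(a) = [[1, 0], [4, 1]]  ->  [[26, 7], [-15, -4]]
... * rho(c^-1) = [[10, 3], [3, 1]]  ->  [[281, 85], [-162, -49]]
... * rho(a^-1) = [[1, 0], [-4, 1]]  ->  [[-59, 85], [34, -49]]
... * rho(c) = [[1, -3], [-3, 10]]  ->  [[-314, 1027], [181, -592]]
... * rho(b^-1) = [[-4, -7], [-1, -2]]  ->  [[229, 144], [-132, -83]]
... * rho(c) = [[1, -3], [-3, 10]]  ->  [[-203, 753], [117, -434]]
... * rho(a^-1) = [[1, 0], [-4, 1]]  ->  [[-3215, 753], [1853, -434]]
... * rho(c^-1) = [[10, 3], [3, 1]]  ->  [[-29891, -8892], [17228, 5125]]
... * rho(b) = [[-2, 7], [1, -4]]  ->  [[50890, -173669], [-29331, 100096]]
... * rho(b) = [[-2, 7], [1, -4]]  ->  [[-275449, 1050906], [158758, -605701]]
... * rho(a^-1) = [[1, 0], [-4, 1]]  ->  [[-4479073, 1050906], [2581562, -605701]]
... * rho(c^-1) = [[10, 3], [3, 1]]  ->  [[-41638012, -12386313], [23998517, 7138985]]
... * rho(a^-1) = [[1, 0], [-4, 1]]  ->  [[7907240, -12386313], [-4557423, 7138985]]
tr = 7907240 + 7138985 = 15046225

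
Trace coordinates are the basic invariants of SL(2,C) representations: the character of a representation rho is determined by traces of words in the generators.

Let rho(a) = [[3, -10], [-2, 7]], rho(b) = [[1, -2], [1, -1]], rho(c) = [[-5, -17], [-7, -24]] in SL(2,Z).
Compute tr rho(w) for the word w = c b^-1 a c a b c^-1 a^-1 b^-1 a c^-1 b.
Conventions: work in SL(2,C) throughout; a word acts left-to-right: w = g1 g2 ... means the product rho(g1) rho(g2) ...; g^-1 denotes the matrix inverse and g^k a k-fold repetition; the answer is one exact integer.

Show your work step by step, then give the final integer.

3743324150

rho(c) = [[-5, -17], [-7, -24]]
... * rho(b^-1) = [[-1, 2], [-1, 1]]  ->  [[22, -27], [31, -38]]
... * rho(a) = [[3, -10], [-2, 7]]  ->  [[120, -409], [169, -576]]
... * rho(c) = [[-5, -17], [-7, -24]]  ->  [[2263, 7776], [3187, 10951]]
... * rho(a) = [[3, -10], [-2, 7]]  ->  [[-8763, 31802], [-12341, 44787]]
... * rho(b) = [[1, -2], [1, -1]]  ->  [[23039, -14276], [32446, -20105]]
... * rho(c^-1) = [[-24, 17], [7, -5]]  ->  [[-652868, 463043], [-919439, 652107]]
... * rho(a^-1) = [[7, 10], [2, 3]]  ->  [[-3643990, -5139551], [-5131859, -7238069]]
... * rho(b^-1) = [[-1, 2], [-1, 1]]  ->  [[8783541, -12427531], [12369928, -17501787]]
... * rho(a) = [[3, -10], [-2, 7]]  ->  [[51205685, -174828127], [72113358, -246211789]]
... * rho(c^-1) = [[-24, 17], [7, -5]]  ->  [[-2452733329, 1744637280], [-3454203115, 2456986031]]
... * rho(b) = [[1, -2], [1, -1]]  ->  [[-708096049, 3160829378], [-997217084, 4451420199]]
tr = -708096049 + 4451420199 = 3743324150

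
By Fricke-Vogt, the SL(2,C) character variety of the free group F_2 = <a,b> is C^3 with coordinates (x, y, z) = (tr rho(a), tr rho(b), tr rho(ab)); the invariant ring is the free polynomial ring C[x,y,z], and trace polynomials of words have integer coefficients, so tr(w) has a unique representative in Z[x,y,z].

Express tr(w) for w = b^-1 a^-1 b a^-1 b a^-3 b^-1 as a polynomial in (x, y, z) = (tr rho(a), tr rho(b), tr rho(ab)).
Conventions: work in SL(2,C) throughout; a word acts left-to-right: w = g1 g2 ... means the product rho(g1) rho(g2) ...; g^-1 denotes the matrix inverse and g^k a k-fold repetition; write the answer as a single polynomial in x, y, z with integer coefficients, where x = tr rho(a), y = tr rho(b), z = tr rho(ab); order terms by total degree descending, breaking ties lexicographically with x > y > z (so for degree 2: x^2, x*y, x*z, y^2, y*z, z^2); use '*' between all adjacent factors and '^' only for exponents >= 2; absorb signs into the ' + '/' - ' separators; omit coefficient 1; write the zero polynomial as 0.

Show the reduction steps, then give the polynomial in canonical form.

x^4*y^3*z - x^5*y^2 - x^3*y^4 - 2*x^3*y^2*z^2 + 2*x^4*y*z + x^2*y*z^3 + 4*x^3*y^2 - x^3*z^2 + x*y^4 + 2*x*y^2*z^2 - 7*x^2*y*z - y^3*z - y*z^3 + x^3 - 2*x*y^2 + 2*x*z^2 + 4*y*z - 3*x

tr(b^2) = tr(b) tr(b) - tr(1) = y^2 - 2
tr(b^2 a) = tr(b) tr(a b) - tr(a) = y*z - x
tr(a^-1 b^2) = tr(b^2) tr(a) - tr(b^2 a) = x*y^2 - y*z - x
tr(b a^-2 b) = tr(a^-1 b^2) tr(a) - tr(a^-1 b^2 a) = x^2*y^2 - x*y*z - x^2 - y^2 + 2
tr(b a b a) = tr(a b) tr(a b) - tr(1) = z^2 - 2
tr(a^-1 b a b) = tr(b a b) tr(a) - tr(b a b a) = x*y*z - x^2 - z^2 + 2
tr(b a^-2 b a) = tr(a^-1 b a b) tr(a) - tr(a^-1 b a b a) = x^2*y*z - x^3 - x*z^2 - y*z + 3*x
tr(a^-1 b a^-1 b a^-1) = tr(b a^-2 b) tr(a) - tr(b a^-2 b a) = x^3*y^2 - 2*x^2*y*z - x*y^2 + x*z^2 + y*z - x
tr(a^-1 b a^-1 b) = tr(b a^-1 b) tr(a) - tr(b a^-1 b a) = x^2*y^2 - 2*x*y*z + z^2 - 2
tr(a^-2 b a^-1 b a^-1) = tr(a^-1 b a^-1 b a^-1) tr(a) - tr(a^-1 b a^-1 b) = x^4*y^2 - 2*x^3*y*z - 2*x^2*y^2 + x^2*z^2 + 3*x*y*z - x^2 - z^2 + 2
tr(a^-1 b a^-1 b a^-3) = tr(a^-2 b a^-1 b a^-1) tr(a) - tr(a^-2 b a^-1 b) = x^5*y^2 - 2*x^4*y*z - 3*x^3*y^2 + x^3*z^2 + 5*x^2*y*z - x^3 + x*y^2 - 2*x*z^2 - y*z + 3*x
tr(b^3) = tr(b) tr(b^2) - tr(b) = y^3 - 3*y
tr(b^3 a) = tr(b) tr(b a b) - tr(b a) = y^2*z - x*y - z
tr(b^2 a^-1 b) = tr(b^3) tr(a) - tr(b^3 a) = x*y^3 - y^2*z - 2*x*y + z
tr(a b a) = tr(a) tr(b a) - tr(b) = x*z - y
tr(b a b^2 a) = tr(b) tr(a b a b) - tr(a b a) = y*z^2 - x*z - y
tr(b^2 a^-1 b a) = tr(b a b^2) tr(a) - tr(b a b^2 a) = x*y^2*z - x^2*y - y*z^2 + y
tr(b a^-1 b a^-1 b) = tr(b^2 a^-1 b) tr(a) - tr(b^2 a^-1 b a) = x^2*y^3 - 2*x*y^2*z - x^2*y + y*z^2 + x*z - y
tr(b a b a b a) = tr(a b a b) tr(a b) - tr(b a) = z^3 - 3*z
tr(b a^-1 b a b a) = tr(b a b a b) tr(a) - tr(b a b a b a) = x*y*z^2 - x^2*z - z^3 - x*y + 3*z
tr(b a^-1 b a^-1 b a) = tr(b a^-1 b a b) tr(a) - tr(b a^-1 b a b a) = x^2*y^2*z - x^3*y - 2*x*y*z^2 + x^2*z + z^3 + 2*x*y - 3*z
tr(b a^-1 b a^-1 b a^-1) = tr(b a^-1 b a^-1 b) tr(a) - tr(b a^-1 b a^-1 b a) = x^3*y^3 - 3*x^2*y^2*z + 3*x*y*z^2 - z^3 - 3*x*y + 3*z
tr(a^-1 b a^-1 b a^-1 b a^-1) = tr(b a^-1 b a^-1 b a^-1) tr(a) - tr(b a^-1 b a^-1 b) = x^4*y^3 - 3*x^3*y^2*z - x^2*y^3 + 3*x^2*y*z^2 + 2*x*y^2*z - x*z^3 - 2*x^2*y - y*z^2 + 2*x*z + y
tr(a^-1 b a^-1 b a^-3 b) = tr(a^-1 b a^-1 b a^-1 b a^-1) tr(a) - tr(a^-1 b a^-1 b a^-1 b) = x^5*y^3 - 3*x^4*y^2*z - 2*x^3*y^3 + 3*x^3*y*z^2 + 5*x^2*y^2*z - x^2*z^3 - 2*x^3*y - 4*x*y*z^2 + 2*x^2*z + z^3 + 4*x*y - 3*z
tr(b^-1 a^-1 b a^-1 b a^-3) = tr(a^-1 b a^-1 b a^-3) tr(b) - tr(a^-1 b a^-1 b a^-3 b) = x^4*y^2*z - x^3*y^3 - 2*x^3*y*z^2 + x^2*z^3 + x^3*y + x*y^3 + 2*x*y*z^2 - 2*x^2*z - y^2*z - z^3 - x*y + 3*z
tr(b^-1 a^-1 b a^-1 b a^-3 b^-1) = tr(b^-1 a^-1 b a^-1 b a^-3) tr(b) - tr(b^-1 a^-1 b a^-1 b a^-3 b) = x^4*y^3*z - x^5*y^2 - x^3*y^4 - 2*x^3*y^2*z^2 + 2*x^4*y*z + x^2*y*z^3 + 4*x^3*y^2 - x^3*z^2 + x*y^4 + 2*x*y^2*z^2 - 7*x^2*y*z - y^3*z - y*z^3 + x^3 - 2*x*y^2 + 2*x*z^2 + 4*y*z - 3*x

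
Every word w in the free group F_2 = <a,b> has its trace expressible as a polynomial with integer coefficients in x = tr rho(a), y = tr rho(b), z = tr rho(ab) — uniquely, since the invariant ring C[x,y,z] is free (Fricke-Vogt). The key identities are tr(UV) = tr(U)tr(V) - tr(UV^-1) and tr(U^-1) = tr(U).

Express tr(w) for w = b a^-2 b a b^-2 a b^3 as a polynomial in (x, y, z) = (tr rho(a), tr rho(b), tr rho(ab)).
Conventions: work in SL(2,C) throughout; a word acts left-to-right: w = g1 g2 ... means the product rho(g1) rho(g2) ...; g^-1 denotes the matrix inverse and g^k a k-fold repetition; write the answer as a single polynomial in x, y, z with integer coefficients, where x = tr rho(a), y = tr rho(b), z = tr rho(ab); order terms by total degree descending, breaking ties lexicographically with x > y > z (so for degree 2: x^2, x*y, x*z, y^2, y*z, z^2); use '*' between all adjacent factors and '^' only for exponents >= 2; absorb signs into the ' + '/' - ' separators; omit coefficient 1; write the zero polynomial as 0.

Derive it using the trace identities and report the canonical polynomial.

reduce: trace(b a b) = trace(b)*trace(a b) - trace(a)   [square of b] = y*z - x
trace(b a b^2) = trace(b)*trace(b a b) - trace(b a)   [square of b] = y^2*z - x*y - z
trace(a b^4) = trace(b)*trace(b a b^2) - trace(b a b)   [square of b] = y^3*z - x*y^2 - 2*y*z + x
reduce: trace(b^5 a) = trace(b)*trace(a b^4) - trace(a b^3)   [square of b] = y^4*z - x*y^3 - 3*y^2*z + 2*x*y + z
reduce: trace(b^2) = trace(b)*trace(b) - trace(1)   [square of b] = y^2 - 2
reduce: trace(b^3) = trace(b)*trace(b^2) - trace(b)   [square of b] = y^3 - 3*y
trace(b^4) = trace(b)*trace(b^3) - trace(b^2)   [square of b] = y^4 - 4*y^2 + 2
reduce: trace(b^5) = trace(b)*trace(b^4) - trace(b^3)   [square of b] = y^5 - 5*y^3 + 5*y
reduce: trace(a b^5 a) = trace(a)*trace(b^5 a) - trace(b^5)   [square of a] = x*y^4*z - x^2*y^3 - y^5 - 3*x*y^2*z + 2*x^2*y + 5*y^3 + x*z - 5*y
trace(a b a b) = trace(a b)*trace(a b) - trace(1)   [split at a repeated a] = z^2 - 2
so trace(a b a) = trace(a)*trace(b a) - trace(b)   [square of a] = x*z - y
trace(b a b a b) = trace(b)*trace(a b a b) - trace(a b a)   [square of b] = y*z^2 - x*z - y
reduce: trace(a b a b^3) = trace(b)*trace(b a b a b) - trace(b a b a)   [square of b] = y^2*z^2 - x*y*z - y^2 - z^2 + 2
trace(b^2 a b a b^2) = trace(b)*trace(a b a b^3) - trace(a b a b^2)   [square of b] = y^3*z^2 - x*y^2*z - y^3 - 2*y*z^2 + x*z + 3*y
so trace(a b^5 a b) = trace(b)*trace(b^2 a b a b^2) - trace(b^2 a b a b)   [square of b] = y^4*z^2 - x*y^3*z - y^4 - 3*y^2*z^2 + 2*x*y*z + 4*y^2 + z^2 - 2
trace(b a b^-1 a b^4) = trace(a b^5 a)*trace(b) - trace(a b^5 a b)   [inverse elimination on b] = x*y^5*z - x^2*y^4 - y^6 - y^4*z^2 - 2*x*y^3*z + 2*x^2*y^2 + 6*y^4 + 3*y^2*z^2 - x*y*z - 9*y^2 - z^2 + 2
trace(a b^4 a b a) = trace(a)*trace(b^4 a b a) - trace(b^4 a b)   [square of a] = x*y^3*z^2 - x^2*y^2*z - y^4*z - 2*x*y*z^2 + x^2*z + 3*y^2*z + x*y - z
trace(a b a b a b) = trace(a b a b)*trace(a b) - trace(b a)   [split at a repeated a] = z^3 - 3*z
trace(a b a b a) = trace(a)*trace(b a b a) - trace(b a b)   [square of a] = x*z^2 - y*z - x
so trace(a b a b a b^2) = trace(b)*trace(a b a b a b) - trace(a b a b a)   [square of b] = y*z^3 - x*z^2 - 2*y*z + x
trace(a b a b a b^3) = trace(b)*trace(a b a b a b^2) - trace(a b a b a b)   [square of b] = y^2*z^3 - x*y*z^2 - 2*y^2*z - z^3 + x*y + 3*z
trace(a b^4 a b a b) = trace(b)*trace(a b a b a b^3) - trace(a b a b a b^2)   [square of b] = y^3*z^3 - x*y^2*z^2 - 2*y^3*z - 2*y*z^3 + x*y^2 + x*z^2 + 5*y*z - x
trace(b a b^-1 a b^4 a) = trace(a b^4 a b a)*trace(b) - trace(a b^4 a b a b)   [inverse elimination on b] = x*y^4*z^2 - x^2*y^3*z - y^5*z - y^3*z^3 - x*y^2*z^2 + x^2*y*z + 5*y^3*z + 2*y*z^3 - x*z^2 - 6*y*z + x
so trace(a^-1 b a b^-1 a b^4) = trace(b a b^-1 a b^4)*trace(a) - trace(b a b^-1 a b^4 a)   [inverse elimination on a] = x^2*y^5*z - x^3*y^4 - x*y^6 - 2*x*y^4*z^2 - x^2*y^3*z + y^5*z + y^3*z^3 + 2*x^3*y^2 + 6*x*y^4 + 4*x*y^2*z^2 - 2*x^2*y*z - 5*y^3*z - 2*y*z^3 - 9*x*y^2 + 6*y*z + x
trace(a b^4 a^-2 b a b^-1) = trace(a^-1 b a b^-1 a b^4)*trace(a) - trace(a^-1 b a b^-1 a b^4 a)   [inverse elimination on a] = x^3*y^5*z - x^4*y^4 - x^2*y^6 - 2*x^2*y^4*z^2 - x^3*y^3*z + x*y^3*z^3 + 2*x^4*y^2 + 7*x^2*y^4 + 4*x^2*y^2*z^2 + y^6 + y^4*z^2 - 2*x^3*y*z - 3*x*y^3*z - 2*x*y*z^3 - 11*x^2*y^2 - 6*y^4 - 3*y^2*z^2 + 7*x*y*z + x^2 + 9*y^2 + z^2 - 2
reduce: trace(a^-1 b a^2 b^4) = trace(b a^2 b^4)*trace(a) - trace(b a^2 b^4 a)   [inverse elimination on a] = x^2*y^4*z - x^3*y^3 - x*y^5 - x*y^3*z^2 - 2*x^2*y^2*z + y^4*z + 2*x^3*y + 5*x*y^3 + 2*x*y*z^2 - 3*y^2*z - 6*x*y + z
reduce: trace(a b^4 a^-2 b a) = trace(a^-1 b a^2 b^4)*trace(a) - trace(a^-1 b a^2 b^4 a)   [inverse elimination on a] = x^3*y^4*z - x^4*y^3 - x^2*y^5 - x^2*y^3*z^2 - 2*x^3*y^2*z + 2*x^4*y + 6*x^2*y^3 + 2*x^2*y*z^2 + y^5 - 8*x^2*y - 5*y^3 + 5*y
reduce: trace(b a^-2 b a b^-2 a b^3) = trace(a b^4 a^-2 b a b^-1)*trace(b) - trace(a b^4 a^-2 b a)   [inverse elimination on b] = x^3*y^6*z - x^4*y^5 - x^2*y^7 - 2*x^2*y^5*z^2 - 2*x^3*y^4*z + x*y^4*z^3 + 3*x^4*y^3 + 8*x^2*y^5 + 5*x^2*y^3*z^2 + y^7 + y^5*z^2 - 3*x*y^4*z - 2*x*y^2*z^3 - 2*x^4*y - 17*x^2*y^3 - 2*x^2*y*z^2 - 7*y^5 - 3*y^3*z^2 + 7*x*y^2*z + 9*x^2*y + 14*y^3 + y*z^2 - 7*y

x^3*y^6*z - x^4*y^5 - x^2*y^7 - 2*x^2*y^5*z^2 - 2*x^3*y^4*z + x*y^4*z^3 + 3*x^4*y^3 + 8*x^2*y^5 + 5*x^2*y^3*z^2 + y^7 + y^5*z^2 - 3*x*y^4*z - 2*x*y^2*z^3 - 2*x^4*y - 17*x^2*y^3 - 2*x^2*y*z^2 - 7*y^5 - 3*y^3*z^2 + 7*x*y^2*z + 9*x^2*y + 14*y^3 + y*z^2 - 7*y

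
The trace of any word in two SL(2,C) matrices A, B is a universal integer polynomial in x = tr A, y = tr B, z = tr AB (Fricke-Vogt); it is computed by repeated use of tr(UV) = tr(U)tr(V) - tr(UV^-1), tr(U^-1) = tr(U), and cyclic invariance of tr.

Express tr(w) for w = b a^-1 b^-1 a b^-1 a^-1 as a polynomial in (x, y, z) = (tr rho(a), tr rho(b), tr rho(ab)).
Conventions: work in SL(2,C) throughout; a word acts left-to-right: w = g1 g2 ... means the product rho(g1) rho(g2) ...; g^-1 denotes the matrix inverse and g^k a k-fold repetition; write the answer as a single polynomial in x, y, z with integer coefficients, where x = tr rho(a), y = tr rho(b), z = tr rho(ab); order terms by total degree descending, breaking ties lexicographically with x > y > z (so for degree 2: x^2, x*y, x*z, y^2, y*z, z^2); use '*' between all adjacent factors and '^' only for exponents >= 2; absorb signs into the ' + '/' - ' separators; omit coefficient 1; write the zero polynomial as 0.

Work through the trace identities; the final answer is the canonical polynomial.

trace(b^-1) = trace(b) = y
trace(a^2 b) = trace(a)*trace(b a) - trace(b) = x*z - y
trace(a^2) = trace(a)*trace(a) - trace(1) = x^2 - 2
next, trace(b a^2 b) = trace(b)*trace(a^2 b) - trace(a^2) = x*y*z - x^2 - y^2 + 2
next, trace(b a b a) = trace(b a)*trace(b a) - trace(1)   [split at repeated b] = z^2 - 2
trace(b a b) = trace(b)*trace(a b) - trace(a) = y*z - x
trace(b a^2 b a) = trace(a)*trace(b a b a) - trace(b a b) = x*z^2 - y*z - x
and trace(a b a^-1 b a) = trace(b a^2 b)*trace(a) - trace(b a^2 b a) = x^2*y*z - x^3 - x*y^2 - x*z^2 + y*z + 3*x
next, trace(b a b a b) = trace(b)*trace(a b a b) - trace(a b a) = y*z^2 - x*z - y
trace(b a b a b a) = trace(b a b a)*trace(b a) - trace(a b)   [split at repeated b] = z^3 - 3*z
trace(a b a^-1 b a b) = trace(b a b a b)*trace(a) - trace(b a b a b a) = x*y*z^2 - x^2*z - z^3 - x*y + 3*z
and trace(a^-1 b a b^-1 a b) = trace(a b a^-1 b a)*trace(b) - trace(a b a^-1 b a b) = x^2*y^2*z - x^3*y - x*y^3 - 2*x*y*z^2 + x^2*z + y^2*z + z^3 + 4*x*y - 3*z
trace(b^-1 a b^-1 a^-1 b a) = trace(a^-1 b a b^-1 a)*trace(b) - trace(a^-1 b a b^-1 a b) = -x^2*y^2*z + x^3*y + x*y^3 + 2*x*y*z^2 - x^2*z - y^2*z - z^3 - 3*x*y + 3*z
and trace(b a^-1 b^-1 a b^-1 a^-1) = trace(b^-1 a b^-1 a^-1 b)*trace(a) - trace(b^-1 a b^-1 a^-1 b a) = x^2*y^2*z - x^3*y - x*y^3 - 2*x*y*z^2 + x^2*z + y^2*z + z^3 + 4*x*y - 3*z

x^2*y^2*z - x^3*y - x*y^3 - 2*x*y*z^2 + x^2*z + y^2*z + z^3 + 4*x*y - 3*z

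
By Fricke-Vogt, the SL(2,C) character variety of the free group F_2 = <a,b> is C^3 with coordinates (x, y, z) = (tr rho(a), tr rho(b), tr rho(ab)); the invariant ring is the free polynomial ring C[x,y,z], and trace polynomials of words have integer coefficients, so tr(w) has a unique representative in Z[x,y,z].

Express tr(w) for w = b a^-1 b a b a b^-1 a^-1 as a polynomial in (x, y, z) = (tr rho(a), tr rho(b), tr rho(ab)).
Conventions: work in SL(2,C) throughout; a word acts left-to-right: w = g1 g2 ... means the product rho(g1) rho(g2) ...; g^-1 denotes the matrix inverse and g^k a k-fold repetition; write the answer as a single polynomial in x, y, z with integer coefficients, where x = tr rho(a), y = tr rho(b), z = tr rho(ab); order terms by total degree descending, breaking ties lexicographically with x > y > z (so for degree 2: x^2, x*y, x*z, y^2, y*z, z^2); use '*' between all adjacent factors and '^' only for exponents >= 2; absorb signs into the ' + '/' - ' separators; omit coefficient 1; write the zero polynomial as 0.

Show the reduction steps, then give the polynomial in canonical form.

reduce: trace(b a b) = trace(b) * trace(a b) - trace(a)   [square of b] = y*z - x
so trace(b^2 a b) = trace(b) * trace(b a b) - trace(b a)   [square of b] = y^2*z - x*y - z
so trace(a b a b) = trace(b a) * trace(b a) - trace(1)   [split at a repeated b] = z^2 - 2
so trace(a b a) = trace(a) * trace(b a) - trace(b)   [square of a] = x*z - y
so trace(b a b a b) = trace(b) * trace(a b a b) - trace(a b a)   [square of b] = y*z^2 - x*z - y
reduce: trace(b^2 a b a b) = trace(b) * trace(b a b a b) - trace(b a b a)   [square of b] = y^2*z^2 - x*y*z - y^2 - z^2 + 2
reduce: trace(a b a b a b) = trace(a b a b) * trace(a b) - trace(b a)   [split at a repeated a] = z^3 - 3*z
trace(a b a b a) = trace(a) * trace(b a b a) - trace(b a b)   [square of a] = x*z^2 - y*z - x
trace(b^2 a b a b a) = trace(b) * trace(a b a b a b) - trace(a b a b a)   [square of b] = y*z^3 - x*z^2 - 2*y*z + x
so trace(a^-1 b^2 a b a b) = trace(b^2 a b a b) * trace(a) - trace(b^2 a b a b a)   [inverse elimination on a] = x*y^2*z^2 - x^2*y*z - y*z^3 - x*y^2 + 2*y*z + x
reduce: trace(b a b a b^-1 a^-1 b) = trace(a^-1 b^2 a b a) * trace(b) - trace(a^-1 b^2 a b a b)   [inverse elimination on b] = -x*y^2*z^2 + x^2*y*z + y^3*z + y*z^3 - 3*y*z - x
so trace(b a b a b a b a) = trace(a b) * trace(a b a b a b) - trace(a^-1 b^-1 a^-1 b^-1)   [split at a repeated a] = z^4 - 4*z^2 + 2
trace(a^-1 b a b a b a b) = trace(b a b a b a b) * trace(a) - trace(b a b a b a b a)   [inverse elimination on a] = x*y*z^3 - x^2*z^2 - z^4 - 2*x*y*z + x^2 + 4*z^2 - 2
trace(b a b a b^-1 a^-1 b a) = trace(a^-1 b a b a b a) * trace(b) - trace(a^-1 b a b a b a b)   [inverse elimination on b] = -x*y*z^3 + x^2*z^2 + y^2*z^2 + z^4 + x*y*z - x^2 - y^2 - 4*z^2 + 2
so trace(b a^-1 b a b a b^-1 a^-1) = trace(b a b a b^-1 a^-1 b) * trace(a) - trace(b a b a b^-1 a^-1 b a)   [inverse elimination on a] = -x^2*y^2*z^2 + x^3*y*z + x*y^3*z + 2*x*y*z^3 - x^2*z^2 - y^2*z^2 - z^4 - 4*x*y*z + y^2 + 4*z^2 - 2

-x^2*y^2*z^2 + x^3*y*z + x*y^3*z + 2*x*y*z^3 - x^2*z^2 - y^2*z^2 - z^4 - 4*x*y*z + y^2 + 4*z^2 - 2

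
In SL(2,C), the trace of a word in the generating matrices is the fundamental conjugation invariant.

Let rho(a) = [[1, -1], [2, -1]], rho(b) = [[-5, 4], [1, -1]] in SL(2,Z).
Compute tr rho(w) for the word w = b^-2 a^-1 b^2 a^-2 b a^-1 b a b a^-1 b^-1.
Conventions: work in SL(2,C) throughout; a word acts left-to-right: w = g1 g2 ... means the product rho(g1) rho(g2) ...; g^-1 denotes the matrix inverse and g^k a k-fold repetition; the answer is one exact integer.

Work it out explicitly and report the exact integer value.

rho(b^-1) = [[-1, -4], [-1, -5]]
... * rho(b^-1) = [[-1, -4], [-1, -5]]  ->  [[5, 24], [6, 29]]
... * rho(a^-1) = [[-1, 1], [-2, 1]]  ->  [[-53, 29], [-64, 35]]
... * rho(b) = [[-5, 4], [1, -1]]  ->  [[294, -241], [355, -291]]
... * rho(b) = [[-5, 4], [1, -1]]  ->  [[-1711, 1417], [-2066, 1711]]
... * rho(a^-1) = [[-1, 1], [-2, 1]]  ->  [[-1123, -294], [-1356, -355]]
... * rho(a^-1) = [[-1, 1], [-2, 1]]  ->  [[1711, -1417], [2066, -1711]]
... * rho(b) = [[-5, 4], [1, -1]]  ->  [[-9972, 8261], [-12041, 9975]]
... * rho(a^-1) = [[-1, 1], [-2, 1]]  ->  [[-6550, -1711], [-7909, -2066]]
... * rho(b) = [[-5, 4], [1, -1]]  ->  [[31039, -24489], [37479, -29570]]
... * rho(a) = [[1, -1], [2, -1]]  ->  [[-17939, -6550], [-21661, -7909]]
... * rho(b) = [[-5, 4], [1, -1]]  ->  [[83145, -65206], [100396, -78735]]
... * rho(a^-1) = [[-1, 1], [-2, 1]]  ->  [[47267, 17939], [57074, 21661]]
... * rho(b^-1) = [[-1, -4], [-1, -5]]  ->  [[-65206, -278763], [-78735, -336601]]
tr = -65206 + -336601 = -401807

-401807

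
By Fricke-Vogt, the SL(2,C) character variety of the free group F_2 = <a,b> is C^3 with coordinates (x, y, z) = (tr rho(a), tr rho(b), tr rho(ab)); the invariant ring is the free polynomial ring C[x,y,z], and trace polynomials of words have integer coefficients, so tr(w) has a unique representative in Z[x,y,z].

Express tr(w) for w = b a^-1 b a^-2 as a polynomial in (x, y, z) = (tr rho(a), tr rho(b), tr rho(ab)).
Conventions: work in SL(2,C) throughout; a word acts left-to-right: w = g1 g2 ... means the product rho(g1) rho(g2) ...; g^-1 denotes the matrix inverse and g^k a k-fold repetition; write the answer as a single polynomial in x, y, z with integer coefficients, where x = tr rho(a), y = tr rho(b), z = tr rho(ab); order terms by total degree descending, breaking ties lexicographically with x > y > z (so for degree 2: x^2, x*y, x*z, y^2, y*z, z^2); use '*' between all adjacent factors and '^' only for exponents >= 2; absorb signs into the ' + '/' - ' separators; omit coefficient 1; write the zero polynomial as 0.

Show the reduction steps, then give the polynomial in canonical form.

tr(b^2) = tr(b) tr(b) - tr(1) = y^2 - 2
tr(b^2 a) = tr(b) tr(a b) - tr(a) = y*z - x
reduce: tr(b^2 a^-1) = tr(b^2) tr(a) - tr(b^2 a) = x*y^2 - y*z - x
tr(b a^-2 b) = tr(b^2 a^-1) tr(a) - tr(b^2) = x^2*y^2 - x*y*z - x^2 - y^2 + 2
reduce: tr(b a b a) = tr(a b) tr(a b) - tr(1)   [split at repeated a] = z^2 - 2
tr(b a b a^-1) = tr(b a b) tr(a) - tr(b a b a) = x*y*z - x^2 - z^2 + 2
so tr(b a^-2 b a) = tr(b a b a^-1) tr(a) - tr(b a b) = x^2*y*z - x^3 - x*z^2 - y*z + 3*x
tr(b a^-1 b a^-2) = tr(b a^-2 b) tr(a) - tr(b a^-2 b a) = x^3*y^2 - 2*x^2*y*z - x*y^2 + x*z^2 + y*z - x

x^3*y^2 - 2*x^2*y*z - x*y^2 + x*z^2 + y*z - x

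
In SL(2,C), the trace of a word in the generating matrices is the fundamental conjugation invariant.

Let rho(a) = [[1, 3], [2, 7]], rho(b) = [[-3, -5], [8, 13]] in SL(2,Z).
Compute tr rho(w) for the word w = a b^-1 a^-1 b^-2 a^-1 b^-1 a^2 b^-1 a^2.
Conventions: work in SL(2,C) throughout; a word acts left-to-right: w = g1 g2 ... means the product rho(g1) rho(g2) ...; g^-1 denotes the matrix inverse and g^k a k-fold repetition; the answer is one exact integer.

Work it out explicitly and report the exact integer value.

28869975518

rho(a) = [[1, 3], [2, 7]]
... * rho(b^-1) = [[13, 5], [-8, -3]]  ->  [[-11, -4], [-30, -11]]
... * rho(a^-1) = [[7, -3], [-2, 1]]  ->  [[-69, 29], [-188, 79]]
... * rho(b^-1) = [[13, 5], [-8, -3]]  ->  [[-1129, -432], [-3076, -1177]]
... * rho(b^-1) = [[13, 5], [-8, -3]]  ->  [[-11221, -4349], [-30572, -11849]]
... * rho(a^-1) = [[7, -3], [-2, 1]]  ->  [[-69849, 29314], [-190306, 79867]]
... * rho(b^-1) = [[13, 5], [-8, -3]]  ->  [[-1142549, -437187], [-3112914, -1191131]]
... * rho(a) = [[1, 3], [2, 7]]  ->  [[-2016923, -6487956], [-5495176, -17676659]]
... * rho(a) = [[1, 3], [2, 7]]  ->  [[-14992835, -51466461], [-40848494, -140222141]]
... * rho(b^-1) = [[13, 5], [-8, -3]]  ->  [[216824833, 79435208], [590746706, 216423953]]
... * rho(a) = [[1, 3], [2, 7]]  ->  [[375695249, 1206520955], [1023594612, 3287207789]]
... * rho(a) = [[1, 3], [2, 7]]  ->  [[2788737159, 9572732432], [7598010190, 26081238359]]
tr = 2788737159 + 26081238359 = 28869975518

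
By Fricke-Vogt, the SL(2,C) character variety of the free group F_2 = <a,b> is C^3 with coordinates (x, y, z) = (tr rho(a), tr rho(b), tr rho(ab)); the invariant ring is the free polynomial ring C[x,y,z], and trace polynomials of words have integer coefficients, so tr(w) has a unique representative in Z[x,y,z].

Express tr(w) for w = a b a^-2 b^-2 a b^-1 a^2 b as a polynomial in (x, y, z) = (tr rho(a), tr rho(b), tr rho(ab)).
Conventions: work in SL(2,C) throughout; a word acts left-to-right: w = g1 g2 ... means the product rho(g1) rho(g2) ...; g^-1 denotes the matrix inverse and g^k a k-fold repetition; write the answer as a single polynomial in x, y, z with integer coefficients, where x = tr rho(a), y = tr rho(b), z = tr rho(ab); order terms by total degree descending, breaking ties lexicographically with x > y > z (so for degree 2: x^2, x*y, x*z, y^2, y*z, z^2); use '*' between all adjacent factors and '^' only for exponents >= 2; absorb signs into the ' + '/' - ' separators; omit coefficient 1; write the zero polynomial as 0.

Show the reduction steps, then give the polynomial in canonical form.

-x^4*y^3*z^2 + x^5*y^2*z + x^3*y^4*z + 2*x^3*y^2*z^3 - x^4*y*z^2 - x^2*y^3*z^2 - x^2*y*z^4 - 4*x^3*y^2*z + 5*x^2*y*z^2 - x^3*z - x*y^2*z - x*z^3 + x^2*y + 3*x*z - y

tr(a b a b) = tr(a b) * tr(a b) - tr(1)   [split at a repeated a] = z^2 - 2
tr(a b a) = tr(a) * tr(b a) - tr(b)   [square of a] = x*z - y
tr(b a b^2 a) = tr(b) * tr(a b a b) - tr(a b a)   [square of b] = y*z^2 - x*z - y
tr(a b^2) = tr(b) * tr(a b) - tr(a)   [square of b] = y*z - x
tr(b a b^2) = tr(b) * tr(a b^2) - tr(a b)   [square of b] = y^2*z - x*y - z
tr(b a^2 b a b) = tr(a) * tr(b a b^2 a) - tr(b a b^2)   [square of a] = x*y*z^2 - x^2*z - y^2*z + z
tr(b a b a b a) = tr(a b) * tr(a b a b) - tr(a^-1 b^-1)   [split at a repeated a] = z^3 - 3*z
tr(b a^2 b a b a) = tr(a) * tr(b a b a b a) - tr(b a b a b)   [square of a] = x*z^3 - y*z^2 - 2*x*z + y
tr(a^2 b a b a^-1 b) = tr(b a^2 b a b) * tr(a) - tr(b a^2 b a b a)   [inverse elimination on a] = x^2*y*z^2 - x^3*z - x*y^2*z - x*z^3 + y*z^2 + 3*x*z - y
tr(b^-1 a^2 b a b a^-1) = tr(a^2 b a b a^-1) * tr(b) - tr(a^2 b a b a^-1 b)   [inverse elimination on b] = -x^2*y*z^2 + x^3*z + x*y^2*z + x*z^3 - 3*x*z - y
tr(a^2 b a b^2 a) = tr(a) * tr(b a b^2 a^2) - tr(b a b^2 a)   [square of a] = x^2*y*z^2 - x^3*z - x*y^2*z - y*z^2 + 2*x*z + y
tr(a b a b a) = tr(a) * tr(b a b a) - tr(b a b)   [square of a] = x*z^2 - y*z - x
tr(b a b^2 a b a) = tr(b) * tr(a b a b a b) - tr(a b a b a)   [square of b] = y*z^3 - x*z^2 - 2*y*z + x
tr(a^2) = tr(a) * tr(a) - tr(1)   [square of a] = x^2 - 2
tr(a b^2 a) = tr(b) * tr(a^2 b) - tr(a^2)   [square of b] = x*y*z - x^2 - y^2 + 2
tr(b a b^2 a b) = tr(b) * tr(a b^2 a b) - tr(a b^2 a)   [square of b] = y^2*z^2 - 2*x*y*z + x^2 - 2
tr(a^2 b a b^2 a b) = tr(a) * tr(b a b^2 a b a) - tr(b a b^2 a b)   [square of a] = x*y*z^3 - x^2*z^2 - y^2*z^2 + 2
tr(b a b^-1 a^2 b a b) = tr(a^2 b a b^2 a) * tr(b) - tr(a^2 b a b^2 a b)   [inverse elimination on b] = x^2*y^2*z^2 - x^3*y*z - x*y^3*z - x*y*z^3 + x^2*z^2 + 2*x*y*z + y^2 - 2
tr(a^2 b a b a b a) = tr(a) * tr(b a b a b a^2) - tr(b a b a b a)   [square of a] = x^2*z^3 - x*y*z^2 - 2*x^2*z - z^3 + x*y + 3*z
tr(b a b a b a b a) = tr(a b) * tr(a b a b a b) - tr(a^-1 b^-1 a^-1 b^-1)   [split at a repeated a] = z^4 - 4*z^2 + 2
tr(a^2 b a b a b a b) = tr(a) * tr(b a b a b a b a) - tr(b a b a b a b)   [square of a] = x*z^4 - y*z^3 - 3*x*z^2 + 2*y*z + x
tr(b a b^-1 a^2 b a b a) = tr(a^2 b a b a b a) * tr(b) - tr(a^2 b a b a b a b)   [inverse elimination on b] = x^2*y*z^3 - x*y^2*z^2 - x*z^4 - 2*x^2*y*z + x*y^2 + 3*x*z^2 + y*z - x
tr(a^-1 b a b^-1 a^2 b a b) = tr(b a b^-1 a^2 b a b) * tr(a) - tr(b a b^-1 a^2 b a b a)   [inverse elimination on a] = x^3*y^2*z^2 - x^4*y*z - x^2*y^3*z - 2*x^2*y*z^3 + x^3*z^2 + x*y^2*z^2 + x*z^4 + 4*x^2*y*z - 3*x*z^2 - y*z - x
tr(a b^-1 a^2 b a b a^-2 b) = tr(a^-1 b a b^-1 a^2 b a b) * tr(a) - tr(a^-1 b a b^-1 a^2 b a b a)   [inverse elimination on a] = x^4*y^2*z^2 - x^5*y*z - x^3*y^3*z - 2*x^3*y*z^3 + x^4*z^2 + x^2*z^4 + 5*x^3*y*z + x*y^3*z + x*y*z^3 - 4*x^2*z^2 - 3*x*y*z - x^2 - y^2 + 2
tr(a b^-1 a^2 b a b a^-2 b^-1) = tr(a b^-1 a^2 b a b a^-2) * tr(b) - tr(a b^-1 a^2 b a b a^-2 b)   [inverse elimination on b] = -x^4*y^2*z^2 + x^5*y*z + x^3*y^3*z + 2*x^3*y*z^3 - x^4*z^2 - x^2*y^2*z^2 - x^2*z^4 - 4*x^3*y*z + 4*x^2*z^2 + x^2 - 2
tr(a b a^-2 b^-2 a b^-1 a^2 b) = tr(a b^-1 a^2 b a b a^-2 b^-1) * tr(b) - tr(a b^-1 a^2 b a b a^-2)   [inverse elimination on b] = -x^4*y^3*z^2 + x^5*y^2*z + x^3*y^4*z + 2*x^3*y^2*z^3 - x^4*y*z^2 - x^2*y^3*z^2 - x^2*y*z^4 - 4*x^3*y^2*z + 5*x^2*y*z^2 - x^3*z - x*y^2*z - x*z^3 + x^2*y + 3*x*z - y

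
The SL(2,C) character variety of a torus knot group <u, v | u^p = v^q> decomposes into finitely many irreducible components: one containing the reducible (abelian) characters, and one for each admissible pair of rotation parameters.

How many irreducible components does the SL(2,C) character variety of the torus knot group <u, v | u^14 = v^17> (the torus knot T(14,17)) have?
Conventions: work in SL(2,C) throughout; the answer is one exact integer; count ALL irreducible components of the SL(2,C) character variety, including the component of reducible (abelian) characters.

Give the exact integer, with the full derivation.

105

For T(14,17): irreducibility forces the central element u^14 = v^17 to one of +I, -I.
On an irreducible component, tr(u) is locked at 2*cos(pi*alpha/14) for some alpha in 1..13, and tr(v) at 2*cos(pi*beta/17) for some beta in 1..16.
Consistency of u^14 = (-1)^alpha I with v^17 = (-1)^beta I forces alpha = beta (mod 2).
Enumerate parity-matched pairs: 7*8 odd-odd plus 6*8 even-even gives 104.
Total: 104 irreducible-character components + 1 reducible (abelian) component = 105.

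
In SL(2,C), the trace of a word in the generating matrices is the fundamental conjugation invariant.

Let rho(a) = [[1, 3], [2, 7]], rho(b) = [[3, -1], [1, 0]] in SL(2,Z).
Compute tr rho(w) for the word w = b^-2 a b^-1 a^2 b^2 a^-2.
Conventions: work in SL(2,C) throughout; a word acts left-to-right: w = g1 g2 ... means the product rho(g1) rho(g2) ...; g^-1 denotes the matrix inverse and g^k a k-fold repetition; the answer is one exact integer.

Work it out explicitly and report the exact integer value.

rho(b^-1) = [[0, 1], [-1, 3]]
... * rho(b^-1) = [[0, 1], [-1, 3]]  ->  [[-1, 3], [-3, 8]]
... * rho(a) = [[1, 3], [2, 7]]  ->  [[5, 18], [13, 47]]
... * rho(b^-1) = [[0, 1], [-1, 3]]  ->  [[-18, 59], [-47, 154]]
... * rho(a) = [[1, 3], [2, 7]]  ->  [[100, 359], [261, 937]]
... * rho(a) = [[1, 3], [2, 7]]  ->  [[818, 2813], [2135, 7342]]
... * rho(b) = [[3, -1], [1, 0]]  ->  [[5267, -818], [13747, -2135]]
... * rho(b) = [[3, -1], [1, 0]]  ->  [[14983, -5267], [39106, -13747]]
... * rho(a^-1) = [[7, -3], [-2, 1]]  ->  [[115415, -50216], [301236, -131065]]
... * rho(a^-1) = [[7, -3], [-2, 1]]  ->  [[908337, -396461], [2370782, -1034773]]
tr = 908337 + -1034773 = -126436

-126436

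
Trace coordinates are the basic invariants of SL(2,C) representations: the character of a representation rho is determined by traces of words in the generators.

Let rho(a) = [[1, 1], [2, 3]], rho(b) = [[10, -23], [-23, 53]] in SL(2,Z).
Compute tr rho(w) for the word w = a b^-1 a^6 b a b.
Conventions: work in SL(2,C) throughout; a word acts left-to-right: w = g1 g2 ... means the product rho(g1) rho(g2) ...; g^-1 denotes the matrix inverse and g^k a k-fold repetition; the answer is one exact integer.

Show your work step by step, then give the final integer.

875985007

rho(a) = [[1, 1], [2, 3]]
... * rho(b^-1) = [[53, 23], [23, 10]]  ->  [[76, 33], [175, 76]]
... * rho(a) = [[1, 1], [2, 3]]  ->  [[142, 175], [327, 403]]
... * rho(a) = [[1, 1], [2, 3]]  ->  [[492, 667], [1133, 1536]]
... * rho(a) = [[1, 1], [2, 3]]  ->  [[1826, 2493], [4205, 5741]]
... * rho(a) = [[1, 1], [2, 3]]  ->  [[6812, 9305], [15687, 21428]]
... * rho(a) = [[1, 1], [2, 3]]  ->  [[25422, 34727], [58543, 79971]]
... * rho(a) = [[1, 1], [2, 3]]  ->  [[94876, 129603], [218485, 298456]]
... * rho(b) = [[10, -23], [-23, 53]]  ->  [[-2032109, 4686811], [-4679638, 10793013]]
... * rho(a) = [[1, 1], [2, 3]]  ->  [[7341513, 12028324], [16906388, 27699401]]
... * rho(b) = [[10, -23], [-23, 53]]  ->  [[-203236322, 468646373], [-468022343, 1079221329]]
tr = -203236322 + 1079221329 = 875985007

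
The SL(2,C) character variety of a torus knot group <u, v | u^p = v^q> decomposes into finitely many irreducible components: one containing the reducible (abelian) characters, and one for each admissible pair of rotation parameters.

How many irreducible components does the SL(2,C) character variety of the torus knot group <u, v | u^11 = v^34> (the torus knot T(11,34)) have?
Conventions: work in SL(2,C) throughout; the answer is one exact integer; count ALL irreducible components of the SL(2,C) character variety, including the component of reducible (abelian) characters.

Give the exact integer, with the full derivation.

166

Gamma = < u, v | u^11 = v^34 > (torus knot T(11,34)); the central element u^11 = v^34 acts as +I or -I in any irreducible SL(2,C) representation.
This locks tr(u) to 2*cos(pi*alpha/11), alpha in 1..10, and tr(v) to 2*cos(pi*beta/34), beta in 1..33, on each component of irreducible characters.
Consistency of u^11 = (-1)^alpha I with v^34 = (-1)^beta I forces alpha = beta (mod 2).
Enumerate parity-matched pairs: 5*17 odd-odd plus 5*16 even-even gives 165.
components with irreducible characters: 165; plus the single component of reducible (abelian) characters: total 166.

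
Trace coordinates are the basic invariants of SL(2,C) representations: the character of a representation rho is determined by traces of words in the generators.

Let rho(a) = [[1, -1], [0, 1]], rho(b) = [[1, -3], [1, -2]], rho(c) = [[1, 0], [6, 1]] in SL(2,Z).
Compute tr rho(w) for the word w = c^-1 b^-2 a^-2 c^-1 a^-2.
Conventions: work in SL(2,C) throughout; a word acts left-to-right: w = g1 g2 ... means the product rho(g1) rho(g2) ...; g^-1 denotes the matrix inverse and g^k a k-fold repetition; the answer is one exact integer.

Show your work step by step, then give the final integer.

-69

rho(c^-1) = [[1, 0], [-6, 1]]
... * rho(b^-1) = [[-2, 3], [-1, 1]]  ->  [[-2, 3], [11, -17]]
... * rho(b^-1) = [[-2, 3], [-1, 1]]  ->  [[1, -3], [-5, 16]]
... * rho(a^-1) = [[1, 1], [0, 1]]  ->  [[1, -2], [-5, 11]]
... * rho(a^-1) = [[1, 1], [0, 1]]  ->  [[1, -1], [-5, 6]]
... * rho(c^-1) = [[1, 0], [-6, 1]]  ->  [[7, -1], [-41, 6]]
... * rho(a^-1) = [[1, 1], [0, 1]]  ->  [[7, 6], [-41, -35]]
... * rho(a^-1) = [[1, 1], [0, 1]]  ->  [[7, 13], [-41, -76]]
tr = 7 + -76 = -69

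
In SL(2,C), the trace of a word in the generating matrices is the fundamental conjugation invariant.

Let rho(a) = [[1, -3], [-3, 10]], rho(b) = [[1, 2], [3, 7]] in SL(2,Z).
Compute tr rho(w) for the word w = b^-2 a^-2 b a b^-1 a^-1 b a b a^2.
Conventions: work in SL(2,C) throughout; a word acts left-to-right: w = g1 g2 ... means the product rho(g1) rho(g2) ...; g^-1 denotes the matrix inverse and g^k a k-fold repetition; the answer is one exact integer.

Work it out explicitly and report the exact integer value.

rho(b^-1) = [[7, -2], [-3, 1]]
... * rho(b^-1) = [[7, -2], [-3, 1]]  ->  [[55, -16], [-24, 7]]
... * rho(a^-1) = [[10, 3], [3, 1]]  ->  [[502, 149], [-219, -65]]
... * rho(a^-1) = [[10, 3], [3, 1]]  ->  [[5467, 1655], [-2385, -722]]
... * rho(b) = [[1, 2], [3, 7]]  ->  [[10432, 22519], [-4551, -9824]]
... * rho(a) = [[1, -3], [-3, 10]]  ->  [[-57125, 193894], [24921, -84587]]
... * rho(b^-1) = [[7, -2], [-3, 1]]  ->  [[-981557, 308144], [428208, -134429]]
... * rho(a^-1) = [[10, 3], [3, 1]]  ->  [[-8891138, -2636527], [3878793, 1150195]]
... * rho(b) = [[1, 2], [3, 7]]  ->  [[-16800719, -36237965], [7329378, 15808951]]
... * rho(a) = [[1, -3], [-3, 10]]  ->  [[91913176, -311977493], [-40097475, 136101376]]
... * rho(b) = [[1, 2], [3, 7]]  ->  [[-844019303, -2000016099], [368206653, 872514682]]
... * rho(a) = [[1, -3], [-3, 10]]  ->  [[5156028994, -17468103081], [-2249337393, 7620526861]]
... * rho(a) = [[1, -3], [-3, 10]]  ->  [[57560338237, -190149117792], [-25110917976, 82953280789]]
tr = 57560338237 + 82953280789 = 140513619026

140513619026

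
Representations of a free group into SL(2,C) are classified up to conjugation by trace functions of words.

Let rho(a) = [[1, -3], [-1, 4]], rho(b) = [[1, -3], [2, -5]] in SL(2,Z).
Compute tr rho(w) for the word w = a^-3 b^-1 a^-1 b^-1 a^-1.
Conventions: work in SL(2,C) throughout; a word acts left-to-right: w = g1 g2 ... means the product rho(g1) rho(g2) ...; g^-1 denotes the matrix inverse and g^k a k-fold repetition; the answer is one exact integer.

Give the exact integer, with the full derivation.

rho(a^-1) = [[4, 3], [1, 1]]
... * rho(a^-1) = [[4, 3], [1, 1]]  ->  [[19, 15], [5, 4]]
... * rho(a^-1) = [[4, 3], [1, 1]]  ->  [[91, 72], [24, 19]]
... * rho(b^-1) = [[-5, 3], [-2, 1]]  ->  [[-599, 345], [-158, 91]]
... * rho(a^-1) = [[4, 3], [1, 1]]  ->  [[-2051, -1452], [-541, -383]]
... * rho(b^-1) = [[-5, 3], [-2, 1]]  ->  [[13159, -7605], [3471, -2006]]
... * rho(a^-1) = [[4, 3], [1, 1]]  ->  [[45031, 31872], [11878, 8407]]
tr = 45031 + 8407 = 53438

53438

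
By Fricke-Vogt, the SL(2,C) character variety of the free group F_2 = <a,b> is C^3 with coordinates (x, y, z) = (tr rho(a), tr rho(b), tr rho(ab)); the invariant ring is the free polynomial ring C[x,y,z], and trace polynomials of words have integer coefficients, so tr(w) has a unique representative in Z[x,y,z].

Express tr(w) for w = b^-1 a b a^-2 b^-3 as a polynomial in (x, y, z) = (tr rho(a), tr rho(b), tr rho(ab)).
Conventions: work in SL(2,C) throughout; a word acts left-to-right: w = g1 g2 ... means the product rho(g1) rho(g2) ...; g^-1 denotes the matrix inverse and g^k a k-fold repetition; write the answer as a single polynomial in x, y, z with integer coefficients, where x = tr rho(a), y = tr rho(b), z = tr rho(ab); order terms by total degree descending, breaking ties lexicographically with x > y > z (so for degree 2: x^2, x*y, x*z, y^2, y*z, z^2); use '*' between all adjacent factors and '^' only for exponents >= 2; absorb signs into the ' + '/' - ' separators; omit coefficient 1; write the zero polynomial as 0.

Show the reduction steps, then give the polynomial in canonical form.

-x^2*y^4*z + x^3*y^3 + x*y^5 + x*y^3*z^2 + 2*x^2*y^2*z - 2*x^3*y - 6*x*y^3 - 2*x*y*z^2 + y^2*z + 7*x*y - z

apply: tr(b a^-1) = tr(b)*tr(a) - tr(b a)   [inverse elimination on a] = x*y - z
apply: tr(b a b) = tr(b)*tr(a b) - tr(a)   [square of b] = y*z - x
apply: tr(b a b a) = tr(b a)*tr(b a) - tr(1)   [split at a repeated b] = z^2 - 2
tr(a^-1 b a b) = tr(b a b)*tr(a) - tr(b a b a)   [inverse elimination on a] = x*y*z - x^2 - z^2 + 2
tr(a b a^-2 b) = tr(a^-1 b a b)*tr(a) - tr(a^-1 b a b a)   [inverse elimination on a] = x^2*y*z - x^3 - x*z^2 - y*z + 3*x
tr(b^-1 a b a^-2) = tr(a b a^-2)*tr(b) - tr(a b a^-2 b)   [inverse elimination on b] = -x^2*y*z + x^3 + x*y^2 + x*z^2 - 3*x
use: tr(b^-1 a b a^-2 b^-1) = tr(b^-1 a b a^-2)*tr(b) - tr(b^-1 a b a^-2 b)   [inverse elimination on b] = -x^2*y^2*z + x^3*y + x*y^3 + x*y*z^2 - 4*x*y + z
use: tr(b^-2 a b a^-2 b^-1) = tr(b^-1 a b a^-2 b^-1)*tr(b) - tr(b^-1 a b a^-2)   [inverse elimination on b] = -x^2*y^3*z + x^3*y^2 + x*y^4 + x*y^2*z^2 + x^2*y*z - x^3 - 5*x*y^2 - x*z^2 + y*z + 3*x
use: tr(b^-1 a b a^-2 b^-3) = tr(b^-2 a b a^-2 b^-1)*tr(b) - tr(b^-2 a b a^-2)   [inverse elimination on b] = -x^2*y^4*z + x^3*y^3 + x*y^5 + x*y^3*z^2 + 2*x^2*y^2*z - 2*x^3*y - 6*x*y^3 - 2*x*y*z^2 + y^2*z + 7*x*y - z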